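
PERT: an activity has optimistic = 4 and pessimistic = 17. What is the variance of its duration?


σ² = ((p - o) / 6)² = (p - o)² / 36
= (17 - 4)² / 36
= 13² / 36
= 169 / 36
= 4.6944


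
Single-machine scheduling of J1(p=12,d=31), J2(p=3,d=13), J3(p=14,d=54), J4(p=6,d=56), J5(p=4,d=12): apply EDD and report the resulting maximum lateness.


EDD order: J5 → J2 → J1 → J3 → J4
Completion and lateness:
  J5: C=4, d=12, L=4-12=-8
  J2: C=7, d=13, L=7-13=-6
  J1: C=19, d=31, L=19-31=-12
  J3: C=33, d=54, L=33-54=-21
  J4: C=39, d=56, L=39-56=-17
Lmax = max(-8, -6, -12, -21, -17)
= -6


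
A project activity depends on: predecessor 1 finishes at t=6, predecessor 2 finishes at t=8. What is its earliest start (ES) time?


ES = max of all predecessor completion times
Predecessors: [6, 8]
ES = max(6, 8)
= 8


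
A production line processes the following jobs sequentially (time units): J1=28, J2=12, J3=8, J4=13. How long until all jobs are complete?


Sequential makespan: sum all processing times
= 28 + 12 + 8 + 13
= 61 time units


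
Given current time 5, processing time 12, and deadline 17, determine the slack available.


Slack = due - current_time - processing
= 17 - 5 - 12
= 0


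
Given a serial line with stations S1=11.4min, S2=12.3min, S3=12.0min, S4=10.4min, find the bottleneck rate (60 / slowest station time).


Bottleneck = longest station time
Station times: [11.4, 12.3, 12.0, 10.4]
Max = 12.3 min
Rate = 60 / 12.3
= 4.88 units/hour (bottleneck: 12.3min)


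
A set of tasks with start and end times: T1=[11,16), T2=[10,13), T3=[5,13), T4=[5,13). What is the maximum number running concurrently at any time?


Check each time point for overlaps:
  t=11: 4 tasks active (T1, T2, T3, T4)
Max concurrent = 4


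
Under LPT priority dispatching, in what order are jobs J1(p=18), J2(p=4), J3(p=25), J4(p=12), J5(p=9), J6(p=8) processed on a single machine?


LPT: sort by longest processing time first
  J3: p=25
  J1: p=18
  J4: p=12
  J5: p=9
  J6: p=8
  J2: p=4
Order: J3 → J1 → J4 → J5 → J6 → J2


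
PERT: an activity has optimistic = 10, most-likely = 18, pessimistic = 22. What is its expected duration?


te = (o + 4m + p) / 6
= (10 + 4×18 + 22) / 6
= (10 + 72 + 22) / 6
= 104 / 6
= 17.33


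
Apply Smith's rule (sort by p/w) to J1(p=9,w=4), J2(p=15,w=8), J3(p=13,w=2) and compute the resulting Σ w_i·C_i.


WSPT order (by p/w): J2 → J1 → J3
  J2: C=15, w·C=8×15=120
  J1: C=24, w·C=4×24=96
  J3: C=37, w·C=2×37=74
Σ w·C = 290
= 290


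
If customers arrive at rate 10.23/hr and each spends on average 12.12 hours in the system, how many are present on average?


Little's law: L = λ × W
= 10.23 × 12.12
= 123.99


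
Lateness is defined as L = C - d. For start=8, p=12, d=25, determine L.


Completion = 8 + 12 = 20
Lateness = C - d = 20 - 25
= -5


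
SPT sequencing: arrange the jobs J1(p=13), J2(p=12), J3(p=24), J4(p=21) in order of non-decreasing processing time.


SPT: sort by shortest processing time
  J2: p=12
  J1: p=13
  J4: p=21
  J3: p=24
Order: J2 → J1 → J4 → J3


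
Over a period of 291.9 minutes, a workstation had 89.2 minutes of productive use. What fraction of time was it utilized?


Utilization = busy / total × 100
= 89.2 / 291.9 × 100
= 30.6%


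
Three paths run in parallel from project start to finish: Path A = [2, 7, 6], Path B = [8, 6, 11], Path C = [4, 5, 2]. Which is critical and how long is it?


Path A: 2 + 7 + 6 = 15
Path B: 8 + 6 + 11 = 25
Path C: 4 + 5 + 2 = 11
Critical path = longest = max(15, 25, 11)
= 25 (Path B)


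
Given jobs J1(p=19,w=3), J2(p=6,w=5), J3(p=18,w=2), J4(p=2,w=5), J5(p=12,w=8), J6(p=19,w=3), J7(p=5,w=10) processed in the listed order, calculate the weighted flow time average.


Completion times:
  J1: C=19, w×C=3×19=57
  J2: C=25, w×C=5×25=125
  J3: C=43, w×C=2×43=86
  J4: C=45, w×C=5×45=225
  J5: C=57, w×C=8×57=456
  J6: C=76, w×C=3×76=228
  J7: C=81, w×C=10×81=810
Sum w×C = 1987
Sum w = 36
Weighted avg = 1987/36
= 55.19


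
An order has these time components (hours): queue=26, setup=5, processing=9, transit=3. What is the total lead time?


Lead time = queue + setup + processing + transit
= 26 + 5 + 9 + 3
= 43 hours


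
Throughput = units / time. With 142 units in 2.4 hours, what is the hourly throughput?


Throughput = units / time
= 142 / 2.4
= 59.2 units/hour


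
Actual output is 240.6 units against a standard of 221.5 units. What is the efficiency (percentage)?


Efficiency = (actual / standard) × 100
= (240.6 / 221.5) × 100
= 108.6%


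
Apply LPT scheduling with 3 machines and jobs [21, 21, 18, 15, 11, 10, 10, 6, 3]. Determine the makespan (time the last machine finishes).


Jobs (LPT sorted): [21, 21, 18, 15, 11, 10, 10, 6, 3]
Machines: 3
  J=21 → Machine 1 (load: 0+21=21)
  J=21 → Machine 2 (load: 0+21=21)
  J=18 → Machine 3 (load: 0+18=18)
  J=15 → Machine 3 (load: 18+15=33)
  J=11 → Machine 1 (load: 21+11=32)
  J=10 → Machine 2 (load: 21+10=31)
  J=10 → Machine 2 (load: 31+10=41)
  J=6 → Machine 1 (load: 32+6=38)
  J=3 → Machine 3 (load: 33+3=36)
Machine loads: [38, 41, 36]
Makespan = max = 41 time units


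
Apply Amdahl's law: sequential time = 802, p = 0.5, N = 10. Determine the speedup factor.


Amdahl's law: T_p = T × ((1-p) + p/N)
= 802 × ((1-0.5) + 0.5/10)
= 802 × (0.50 + 0.0500)
= 802 × 0.5500
= 441.10
Speedup = 802/441.10
= 1.82×


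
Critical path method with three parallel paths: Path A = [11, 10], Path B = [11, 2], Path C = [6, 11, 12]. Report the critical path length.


Path A: 11 + 10 = 21
Path B: 11 + 2 = 13
Path C: 6 + 11 + 12 = 29
Critical path = longest = max(21, 13, 29)
= 29 (Path C)


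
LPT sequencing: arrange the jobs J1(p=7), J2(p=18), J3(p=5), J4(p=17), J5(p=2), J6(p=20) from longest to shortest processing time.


LPT: sort by longest processing time first
  J6: p=20
  J2: p=18
  J4: p=17
  J1: p=7
  J3: p=5
  J5: p=2
Order: J6 → J2 → J4 → J1 → J3 → J5


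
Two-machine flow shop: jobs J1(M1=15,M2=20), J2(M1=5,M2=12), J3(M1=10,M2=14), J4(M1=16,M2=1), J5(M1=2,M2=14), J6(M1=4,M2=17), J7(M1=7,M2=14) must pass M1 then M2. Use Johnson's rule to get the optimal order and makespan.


Johnson's rule:
Group 1 (M1≤M2, sort by M1): ['J5', 'J6', 'J2', 'J7', 'J3', 'J1']
Group 2 (M1>M2, sort desc M2): ['J4']
Sequence: J5 → J6 → J2 → J7 → J3 → J1 → J4
Makespan calculation:
  J5: M1 done=2, M2 done=16
  J6: M1 done=6, M2 done=33
  J2: M1 done=11, M2 done=45
  J7: M1 done=18, M2 done=59
  J3: M1 done=28, M2 done=73
  J1: M1 done=43, M2 done=93
  J4: M1 done=59, M2 done=94
= Sequence: J5 → J6 → J2 → J7 → J3 → J1 → J4, Makespan: 94


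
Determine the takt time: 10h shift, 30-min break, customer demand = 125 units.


Available = 10×60 - 30 = 570 min
Takt time = 570 / 125
= 4.56 min/unit


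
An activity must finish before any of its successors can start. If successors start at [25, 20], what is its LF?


LF = min of all successor start times
Successors start at: [25, 20]
LF = min(25, 20)
= 20


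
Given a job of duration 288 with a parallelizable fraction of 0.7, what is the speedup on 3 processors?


Amdahl's law: T_p = T × ((1-p) + p/N)
= 288 × ((1-0.7) + 0.7/3)
= 288 × (0.30 + 0.2333)
= 288 × 0.5333
= 153.60
Speedup = 288/153.60
= 1.88×


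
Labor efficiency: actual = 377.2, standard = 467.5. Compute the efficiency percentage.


Efficiency = (actual / standard) × 100
= (377.2 / 467.5) × 100
= 80.7%


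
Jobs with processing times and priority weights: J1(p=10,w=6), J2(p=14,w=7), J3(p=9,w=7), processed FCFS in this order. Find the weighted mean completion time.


Completion times:
  J1: C=10, w×C=6×10=60
  J2: C=24, w×C=7×24=168
  J3: C=33, w×C=7×33=231
Sum w×C = 459
Sum w = 20
Weighted avg = 459/20
= 22.95


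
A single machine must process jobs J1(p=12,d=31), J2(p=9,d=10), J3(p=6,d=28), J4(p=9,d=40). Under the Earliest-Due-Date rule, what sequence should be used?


EDD: sort by earliest due date
  J2: d=10, p=9
  J3: d=28, p=6
  J1: d=31, p=12
  J4: d=40, p=9
Order: J2 → J3 → J1 → J4


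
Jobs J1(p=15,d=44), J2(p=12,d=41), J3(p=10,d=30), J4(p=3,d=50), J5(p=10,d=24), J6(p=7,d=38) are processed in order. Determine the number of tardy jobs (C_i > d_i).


Completion vs due date:
  J1: C=15, d=44 → on time
  J2: C=27, d=41 → on time
  J3: C=37, d=30 → TARDY
  J4: C=40, d=50 → on time
  J5: C=50, d=24 → TARDY
  J6: C=57, d=38 → TARDY
Tardy jobs: J3, J5, J6
Count = 3


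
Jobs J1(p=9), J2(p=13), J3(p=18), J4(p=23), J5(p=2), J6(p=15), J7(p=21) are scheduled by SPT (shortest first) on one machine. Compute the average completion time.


SPT order: J5 → J1 → J2 → J6 → J3 → J7 → J4
Completion times:
  J5: C=2
  J1: C=11
  J2: C=24
  J6: C=39
  J3: C=57
  J7: C=78
  J4: C=101
Sum = 312, n = 7
Mean flow = 312/7
= 44.57


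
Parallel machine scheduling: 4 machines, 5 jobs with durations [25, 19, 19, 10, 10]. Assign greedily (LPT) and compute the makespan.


Jobs (LPT sorted): [25, 19, 19, 10, 10]
Machines: 4
  J=25 → Machine 1 (load: 0+25=25)
  J=19 → Machine 2 (load: 0+19=19)
  J=19 → Machine 3 (load: 0+19=19)
  J=10 → Machine 4 (load: 0+10=10)
  J=10 → Machine 4 (load: 10+10=20)
Machine loads: [25, 19, 19, 20]
Makespan = max = 25 time units


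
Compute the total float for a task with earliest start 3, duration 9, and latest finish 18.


EF = ES + duration = 3 + 9 = 12
LS = LF - duration = 18 - 9 = 9
Total Float = LF - EF = 18 - 12
(or LS - ES = 9 - 3)
= 6


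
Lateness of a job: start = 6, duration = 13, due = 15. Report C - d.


Completion = 6 + 13 = 19
Lateness = C - d = 19 - 15
= 4


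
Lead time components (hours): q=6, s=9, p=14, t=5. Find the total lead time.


Lead time = queue + setup + processing + transit
= 6 + 9 + 14 + 5
= 34 hours


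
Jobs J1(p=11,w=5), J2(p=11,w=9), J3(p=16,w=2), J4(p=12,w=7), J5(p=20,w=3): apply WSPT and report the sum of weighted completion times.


WSPT order (by p/w): J2 → J4 → J1 → J5 → J3
  J2: C=11, w·C=9×11=99
  J4: C=23, w·C=7×23=161
  J1: C=34, w·C=5×34=170
  J5: C=54, w·C=3×54=162
  J3: C=70, w·C=2×70=140
Σ w·C = 732
= 732


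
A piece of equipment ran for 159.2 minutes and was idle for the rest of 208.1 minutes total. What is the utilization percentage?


Utilization = busy / total × 100
= 159.2 / 208.1 × 100
= 76.5%


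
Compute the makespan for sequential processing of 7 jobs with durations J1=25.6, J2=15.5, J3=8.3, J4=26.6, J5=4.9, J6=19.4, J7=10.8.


Sequential makespan: sum all processing times
= 25.6 + 15.5 + 8.3 + 26.6 + 4.9 + 19.4 + 10.8
= 111.1 time units


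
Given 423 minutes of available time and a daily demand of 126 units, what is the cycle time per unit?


Cycle time = available time / demand
= 423 / 126
= 3.36 min/unit


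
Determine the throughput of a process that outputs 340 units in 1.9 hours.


Throughput = units / time
= 340 / 1.9
= 178.9 units/hour


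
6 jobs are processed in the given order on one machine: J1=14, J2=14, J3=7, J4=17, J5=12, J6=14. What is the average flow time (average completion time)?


Completion times:
  J1: completes at 14
  J2: completes at 28
  J3: completes at 35
  J4: completes at 52
  J5: completes at 64
  J6: completes at 78
Sum = 271
Average = 271/6
= 45.17


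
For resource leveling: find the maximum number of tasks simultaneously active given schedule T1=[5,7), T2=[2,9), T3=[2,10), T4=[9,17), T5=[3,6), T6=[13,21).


Check each time point for overlaps:
  t=5: 4 tasks active (T1, T2, T3, T5)
Max concurrent = 4


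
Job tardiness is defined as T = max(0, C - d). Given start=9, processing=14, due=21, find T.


Completion = start + processing = 9 + 14 = 23
Tardiness = max(0, C - d) = max(0, 23 - 21)
= max(0, 2)
= 2


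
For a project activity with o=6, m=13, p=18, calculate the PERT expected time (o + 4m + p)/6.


te = (o + 4m + p) / 6
= (6 + 4×13 + 18) / 6
= (6 + 52 + 18) / 6
= 76 / 6
= 12.67


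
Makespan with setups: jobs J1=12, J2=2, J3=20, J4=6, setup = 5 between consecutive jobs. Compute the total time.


Makespan = Σ processing + (n-1) × setup
= (12 + 2 + 20 + 6) + (4-1)×5
= 40 + 15
= 55 time units


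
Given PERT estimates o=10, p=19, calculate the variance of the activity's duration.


σ² = ((p - o) / 6)² = (p - o)² / 36
= (19 - 10)² / 36
= 9² / 36
= 81 / 36
= 2.2500


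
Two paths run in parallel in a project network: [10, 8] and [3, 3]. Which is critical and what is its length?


Path A: 10 + 8 = 18
Path B: 3 + 3 = 6
Critical path = longest = max(18, 6)
= 18 (Path A)


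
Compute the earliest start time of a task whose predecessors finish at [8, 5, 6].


ES = max of all predecessor completion times
Predecessors: [8, 5, 6]
ES = max(8, 5, 6)
= 8


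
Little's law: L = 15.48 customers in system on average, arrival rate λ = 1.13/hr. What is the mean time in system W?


Little's law: L = λW → W = L / λ
= 15.48 / 1.13
= 13.70 hours


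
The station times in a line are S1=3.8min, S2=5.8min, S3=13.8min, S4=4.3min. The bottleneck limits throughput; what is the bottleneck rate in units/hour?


Bottleneck = longest station time
Station times: [3.8, 5.8, 13.8, 4.3]
Max = 13.8 min
Rate = 60 / 13.8
= 4.35 units/hour (bottleneck: 13.8min)


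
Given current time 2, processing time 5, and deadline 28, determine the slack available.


Slack = due - current_time - processing
= 28 - 2 - 5
= 21


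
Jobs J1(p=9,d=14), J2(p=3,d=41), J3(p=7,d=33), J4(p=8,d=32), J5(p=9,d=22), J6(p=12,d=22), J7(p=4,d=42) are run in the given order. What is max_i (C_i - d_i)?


Lateness per job (L = C - d):
  J1: C=9, d=14, L=-5
  J2: C=12, d=41, L=-29
  J3: C=19, d=33, L=-14
  J4: C=27, d=32, L=-5
  J5: C=36, d=22, L=14
  J6: C=48, d=22, L=26
  J7: C=52, d=42, L=10
Lmax = max(-5, -29, -14, -5, 14, 26, 10)
= 26


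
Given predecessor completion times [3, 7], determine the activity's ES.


ES = max of all predecessor completion times
Predecessors: [3, 7]
ES = max(3, 7)
= 7


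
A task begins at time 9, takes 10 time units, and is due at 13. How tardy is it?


Completion = start + processing = 9 + 10 = 19
Tardiness = max(0, C - d) = max(0, 19 - 13)
= max(0, 6)
= 6


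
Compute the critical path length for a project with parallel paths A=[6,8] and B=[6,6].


Path A: 6 + 8 = 14
Path B: 6 + 6 = 12
Critical path = longest = max(14, 12)
= 14 (Path A)


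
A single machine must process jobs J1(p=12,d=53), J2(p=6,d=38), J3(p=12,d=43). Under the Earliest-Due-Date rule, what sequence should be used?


EDD: sort by earliest due date
  J2: d=38, p=6
  J3: d=43, p=12
  J1: d=53, p=12
Order: J2 → J3 → J1


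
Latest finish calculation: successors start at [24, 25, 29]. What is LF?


LF = min of all successor start times
Successors start at: [24, 25, 29]
LF = min(24, 25, 29)
= 24


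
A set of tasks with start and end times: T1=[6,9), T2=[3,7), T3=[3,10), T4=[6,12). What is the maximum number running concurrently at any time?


Check each time point for overlaps:
  t=6: 4 tasks active (T1, T2, T3, T4)
Max concurrent = 4


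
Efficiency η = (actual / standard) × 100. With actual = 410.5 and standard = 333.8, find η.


Efficiency = (actual / standard) × 100
= (410.5 / 333.8) × 100
= 123.0%


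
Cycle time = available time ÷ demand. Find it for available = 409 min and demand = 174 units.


Cycle time = available time / demand
= 409 / 174
= 2.35 min/unit


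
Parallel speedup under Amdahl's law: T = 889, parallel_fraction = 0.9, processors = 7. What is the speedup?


Amdahl's law: T_p = T × ((1-p) + p/N)
= 889 × ((1-0.9) + 0.9/7)
= 889 × (0.10 + 0.1286)
= 889 × 0.2286
= 203.20
Speedup = 889/203.20
= 4.38×


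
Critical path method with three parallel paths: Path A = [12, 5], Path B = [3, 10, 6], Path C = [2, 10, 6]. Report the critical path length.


Path A: 12 + 5 = 17
Path B: 3 + 10 + 6 = 19
Path C: 2 + 10 + 6 = 18
Critical path = longest = max(17, 19, 18)
= 19 (Path B)


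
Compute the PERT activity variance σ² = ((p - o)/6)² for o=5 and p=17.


σ² = ((p - o) / 6)² = (p - o)² / 36
= (17 - 5)² / 36
= 12² / 36
= 144 / 36
= 4.0000


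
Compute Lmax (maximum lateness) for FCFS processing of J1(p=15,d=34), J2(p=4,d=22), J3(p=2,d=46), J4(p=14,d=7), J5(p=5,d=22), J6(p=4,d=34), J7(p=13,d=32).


Lateness per job (L = C - d):
  J1: C=15, d=34, L=-19
  J2: C=19, d=22, L=-3
  J3: C=21, d=46, L=-25
  J4: C=35, d=7, L=28
  J5: C=40, d=22, L=18
  J6: C=44, d=34, L=10
  J7: C=57, d=32, L=25
Lmax = max(-19, -3, -25, 28, 18, 10, 25)
= 28


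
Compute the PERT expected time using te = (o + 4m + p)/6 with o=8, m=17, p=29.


te = (o + 4m + p) / 6
= (8 + 4×17 + 29) / 6
= (8 + 68 + 29) / 6
= 105 / 6
= 17.50


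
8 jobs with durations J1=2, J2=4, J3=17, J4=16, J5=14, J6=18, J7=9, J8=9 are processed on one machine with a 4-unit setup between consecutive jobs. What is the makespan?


Makespan = Σ processing + (n-1) × setup
= (2 + 4 + 17 + 16 + 14 + 18 + 9 + 9) + (8-1)×4
= 89 + 28
= 117 time units


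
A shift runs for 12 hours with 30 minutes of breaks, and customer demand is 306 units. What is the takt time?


Available = 12×60 - 30 = 690 min
Takt time = 690 / 306
= 2.25 min/unit


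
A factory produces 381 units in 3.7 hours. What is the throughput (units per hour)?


Throughput = units / time
= 381 / 3.7
= 103.0 units/hour


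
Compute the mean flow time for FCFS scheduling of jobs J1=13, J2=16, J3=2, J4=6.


Completion times:
  J1: completes at 13
  J2: completes at 29
  J3: completes at 31
  J4: completes at 37
Sum = 110
Average = 110/4
= 27.50


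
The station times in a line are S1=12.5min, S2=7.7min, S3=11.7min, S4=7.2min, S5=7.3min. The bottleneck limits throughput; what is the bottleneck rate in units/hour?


Bottleneck = longest station time
Station times: [12.5, 7.7, 11.7, 7.2, 7.3]
Max = 12.5 min
Rate = 60 / 12.5
= 4.80 units/hour (bottleneck: 12.5min)


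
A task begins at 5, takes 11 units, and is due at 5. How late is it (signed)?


Completion = 5 + 11 = 16
Lateness = C - d = 16 - 5
= 11


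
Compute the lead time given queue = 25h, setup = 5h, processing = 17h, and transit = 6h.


Lead time = queue + setup + processing + transit
= 25 + 5 + 17 + 6
= 53 hours


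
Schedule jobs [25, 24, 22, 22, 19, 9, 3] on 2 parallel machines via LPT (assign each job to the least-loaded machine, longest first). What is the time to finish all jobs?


Jobs (LPT sorted): [25, 24, 22, 22, 19, 9, 3]
Machines: 2
  J=25 → Machine 1 (load: 0+25=25)
  J=24 → Machine 2 (load: 0+24=24)
  J=22 → Machine 2 (load: 24+22=46)
  J=22 → Machine 1 (load: 25+22=47)
  J=19 → Machine 2 (load: 46+19=65)
  J=9 → Machine 1 (load: 47+9=56)
  J=3 → Machine 1 (load: 56+3=59)
Machine loads: [59, 65]
Makespan = max = 65 time units


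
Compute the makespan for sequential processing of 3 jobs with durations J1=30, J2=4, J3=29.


Sequential makespan: sum all processing times
= 30 + 4 + 29
= 63 time units


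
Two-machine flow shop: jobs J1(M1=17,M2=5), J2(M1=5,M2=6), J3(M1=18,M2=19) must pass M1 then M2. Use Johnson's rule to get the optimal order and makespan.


Johnson's rule:
Group 1 (M1≤M2, sort by M1): ['J2', 'J3']
Group 2 (M1>M2, sort desc M2): ['J1']
Sequence: J2 → J3 → J1
Makespan calculation:
  J2: M1 done=5, M2 done=11
  J3: M1 done=23, M2 done=42
  J1: M1 done=40, M2 done=47
= Sequence: J2 → J3 → J1, Makespan: 47


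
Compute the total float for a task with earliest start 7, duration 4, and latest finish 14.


EF = ES + duration = 7 + 4 = 11
LS = LF - duration = 14 - 4 = 10
Total Float = LF - EF = 14 - 11
(or LS - ES = 10 - 7)
= 3


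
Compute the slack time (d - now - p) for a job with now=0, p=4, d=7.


Slack = due - current_time - processing
= 7 - 0 - 4
= 3


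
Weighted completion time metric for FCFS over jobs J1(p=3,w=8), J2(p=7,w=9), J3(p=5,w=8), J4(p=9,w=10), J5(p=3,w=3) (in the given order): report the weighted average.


Completion times:
  J1: C=3, w×C=8×3=24
  J2: C=10, w×C=9×10=90
  J3: C=15, w×C=8×15=120
  J4: C=24, w×C=10×24=240
  J5: C=27, w×C=3×27=81
Sum w×C = 555
Sum w = 38
Weighted avg = 555/38
= 14.61


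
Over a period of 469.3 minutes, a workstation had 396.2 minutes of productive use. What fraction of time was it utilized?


Utilization = busy / total × 100
= 396.2 / 469.3 × 100
= 84.4%


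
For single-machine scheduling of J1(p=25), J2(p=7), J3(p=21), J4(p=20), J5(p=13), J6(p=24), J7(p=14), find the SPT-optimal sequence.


SPT: sort by shortest processing time
  J2: p=7
  J5: p=13
  J7: p=14
  J4: p=20
  J3: p=21
  J6: p=24
  J1: p=25
Order: J2 → J5 → J7 → J4 → J3 → J6 → J1


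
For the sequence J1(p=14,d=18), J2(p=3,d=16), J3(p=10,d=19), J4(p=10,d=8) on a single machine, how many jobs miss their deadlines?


Completion vs due date:
  J1: C=14, d=18 → on time
  J2: C=17, d=16 → TARDY
  J3: C=27, d=19 → TARDY
  J4: C=37, d=8 → TARDY
Tardy jobs: J2, J3, J4
Count = 3


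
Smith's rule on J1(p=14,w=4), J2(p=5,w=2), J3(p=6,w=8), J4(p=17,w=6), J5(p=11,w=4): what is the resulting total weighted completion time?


WSPT order (by p/w): J3 → J2 → J5 → J4 → J1
  J3: C=6, w·C=8×6=48
  J2: C=11, w·C=2×11=22
  J5: C=22, w·C=4×22=88
  J4: C=39, w·C=6×39=234
  J1: C=53, w·C=4×53=212
Σ w·C = 604
= 604


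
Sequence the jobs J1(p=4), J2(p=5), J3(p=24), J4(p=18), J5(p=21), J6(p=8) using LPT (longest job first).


LPT: sort by longest processing time first
  J3: p=24
  J5: p=21
  J4: p=18
  J6: p=8
  J2: p=5
  J1: p=4
Order: J3 → J5 → J4 → J6 → J2 → J1


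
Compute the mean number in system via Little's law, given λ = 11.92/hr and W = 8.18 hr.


Little's law: L = λ × W
= 11.92 × 8.18
= 97.51


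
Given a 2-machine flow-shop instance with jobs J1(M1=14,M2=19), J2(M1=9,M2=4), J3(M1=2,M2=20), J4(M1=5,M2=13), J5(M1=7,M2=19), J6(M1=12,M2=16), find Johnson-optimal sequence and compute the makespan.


Johnson's rule:
Group 1 (M1≤M2, sort by M1): ['J3', 'J4', 'J5', 'J6', 'J1']
Group 2 (M1>M2, sort desc M2): ['J2']
Sequence: J3 → J4 → J5 → J6 → J1 → J2
Makespan calculation:
  J3: M1 done=2, M2 done=22
  J4: M1 done=7, M2 done=35
  J5: M1 done=14, M2 done=54
  J6: M1 done=26, M2 done=70
  J1: M1 done=40, M2 done=89
  J2: M1 done=49, M2 done=93
= Sequence: J3 → J4 → J5 → J6 → J1 → J2, Makespan: 93


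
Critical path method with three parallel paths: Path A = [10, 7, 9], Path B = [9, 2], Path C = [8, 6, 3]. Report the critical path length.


Path A: 10 + 7 + 9 = 26
Path B: 9 + 2 = 11
Path C: 8 + 6 + 3 = 17
Critical path = longest = max(26, 11, 17)
= 26 (Path A)


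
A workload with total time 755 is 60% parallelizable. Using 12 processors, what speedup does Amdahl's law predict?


Amdahl's law: T_p = T × ((1-p) + p/N)
= 755 × ((1-0.6) + 0.6/12)
= 755 × (0.40 + 0.0500)
= 755 × 0.4500
= 339.75
Speedup = 755/339.75
= 2.22×


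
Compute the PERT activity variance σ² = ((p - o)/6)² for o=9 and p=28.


σ² = ((p - o) / 6)² = (p - o)² / 36
= (28 - 9)² / 36
= 19² / 36
= 361 / 36
= 10.0278


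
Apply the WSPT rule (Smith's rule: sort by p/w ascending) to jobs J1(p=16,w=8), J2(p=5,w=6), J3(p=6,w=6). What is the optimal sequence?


WSPT (Smith's rule): sort by p/w ascending
  J2: p/w = 5/6 = 0.833
  J3: p/w = 6/6 = 1.000
  J1: p/w = 16/8 = 2.000
Order: J2 → J3 → J1


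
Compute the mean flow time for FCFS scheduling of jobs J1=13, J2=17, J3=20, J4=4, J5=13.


Completion times:
  J1: completes at 13
  J2: completes at 30
  J3: completes at 50
  J4: completes at 54
  J5: completes at 67
Sum = 214
Average = 214/5
= 42.80


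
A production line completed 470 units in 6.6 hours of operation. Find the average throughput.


Throughput = units / time
= 470 / 6.6
= 71.2 units/hour


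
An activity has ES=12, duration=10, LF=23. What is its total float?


EF = ES + duration = 12 + 10 = 22
LS = LF - duration = 23 - 10 = 13
Total Float = LF - EF = 23 - 22
(or LS - ES = 13 - 12)
= 1


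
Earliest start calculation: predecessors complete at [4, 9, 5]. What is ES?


ES = max of all predecessor completion times
Predecessors: [4, 9, 5]
ES = max(4, 9, 5)
= 9


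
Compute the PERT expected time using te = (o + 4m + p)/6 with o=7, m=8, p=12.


te = (o + 4m + p) / 6
= (7 + 4×8 + 12) / 6
= (7 + 32 + 12) / 6
= 51 / 6
= 8.50


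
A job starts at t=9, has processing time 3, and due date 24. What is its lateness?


Completion = 9 + 3 = 12
Lateness = C - d = 12 - 24
= -12


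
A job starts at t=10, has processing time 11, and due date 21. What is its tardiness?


Completion = start + processing = 10 + 11 = 21
Tardiness = max(0, C - d) = max(0, 21 - 21)
= max(0, 0)
= 0


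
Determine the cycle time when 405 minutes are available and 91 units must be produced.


Cycle time = available time / demand
= 405 / 91
= 4.45 min/unit


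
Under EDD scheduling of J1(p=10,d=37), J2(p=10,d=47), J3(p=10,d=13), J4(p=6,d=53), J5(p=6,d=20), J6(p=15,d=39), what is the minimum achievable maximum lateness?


EDD order: J3 → J5 → J1 → J6 → J2 → J4
Completion and lateness:
  J3: C=10, d=13, L=10-13=-3
  J5: C=16, d=20, L=16-20=-4
  J1: C=26, d=37, L=26-37=-11
  J6: C=41, d=39, L=41-39=2
  J2: C=51, d=47, L=51-47=4
  J4: C=57, d=53, L=57-53=4
Lmax = max(-3, -4, -11, 2, 4, 4)
= 4


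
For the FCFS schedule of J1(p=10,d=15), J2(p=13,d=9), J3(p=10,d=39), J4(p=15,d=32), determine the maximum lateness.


Lateness per job (L = C - d):
  J1: C=10, d=15, L=-5
  J2: C=23, d=9, L=14
  J3: C=33, d=39, L=-6
  J4: C=48, d=32, L=16
Lmax = max(-5, 14, -6, 16)
= 16


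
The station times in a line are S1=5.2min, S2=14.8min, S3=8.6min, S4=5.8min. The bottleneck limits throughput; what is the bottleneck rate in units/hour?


Bottleneck = longest station time
Station times: [5.2, 14.8, 8.6, 5.8]
Max = 14.8 min
Rate = 60 / 14.8
= 4.05 units/hour (bottleneck: 14.8min)


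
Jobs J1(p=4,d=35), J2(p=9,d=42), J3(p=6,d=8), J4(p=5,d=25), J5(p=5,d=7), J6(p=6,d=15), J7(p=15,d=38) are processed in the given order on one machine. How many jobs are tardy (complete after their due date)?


Completion vs due date:
  J1: C=4, d=35 → on time
  J2: C=13, d=42 → on time
  J3: C=19, d=8 → TARDY
  J4: C=24, d=25 → on time
  J5: C=29, d=7 → TARDY
  J6: C=35, d=15 → TARDY
  J7: C=50, d=38 → TARDY
Tardy jobs: J3, J5, J6, J7
Count = 4


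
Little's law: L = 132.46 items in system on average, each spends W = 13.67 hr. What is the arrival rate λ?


Little's law: L = λW → λ = L / W
= 132.46 / 13.67
= 9.69 per hour


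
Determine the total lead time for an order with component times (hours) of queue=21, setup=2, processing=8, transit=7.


Lead time = queue + setup + processing + transit
= 21 + 2 + 8 + 7
= 38 hours


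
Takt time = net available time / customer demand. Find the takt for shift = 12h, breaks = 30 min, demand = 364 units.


Available = 12×60 - 30 = 690 min
Takt time = 690 / 364
= 1.90 min/unit


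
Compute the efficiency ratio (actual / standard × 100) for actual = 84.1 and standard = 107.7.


Efficiency = (actual / standard) × 100
= (84.1 / 107.7) × 100
= 78.1%


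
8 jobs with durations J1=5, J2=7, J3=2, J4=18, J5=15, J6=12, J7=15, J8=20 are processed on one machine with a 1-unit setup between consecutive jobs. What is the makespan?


Makespan = Σ processing + (n-1) × setup
= (5 + 7 + 2 + 18 + 15 + 12 + 15 + 20) + (8-1)×1
= 94 + 7
= 101 time units


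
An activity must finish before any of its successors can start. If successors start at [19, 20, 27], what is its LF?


LF = min of all successor start times
Successors start at: [19, 20, 27]
LF = min(19, 20, 27)
= 19


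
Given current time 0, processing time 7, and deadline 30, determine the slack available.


Slack = due - current_time - processing
= 30 - 0 - 7
= 23


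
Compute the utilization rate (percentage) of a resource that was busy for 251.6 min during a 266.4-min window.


Utilization = busy / total × 100
= 251.6 / 266.4 × 100
= 94.4%


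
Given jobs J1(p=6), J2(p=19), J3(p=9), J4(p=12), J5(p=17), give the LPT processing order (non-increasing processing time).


LPT: sort by longest processing time first
  J2: p=19
  J5: p=17
  J4: p=12
  J3: p=9
  J1: p=6
Order: J2 → J5 → J4 → J3 → J1


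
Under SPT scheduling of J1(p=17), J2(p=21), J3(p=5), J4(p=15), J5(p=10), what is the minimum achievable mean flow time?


SPT order: J3 → J5 → J4 → J1 → J2
Completion times:
  J3: C=5
  J5: C=15
  J4: C=30
  J1: C=47
  J2: C=68
Sum = 165, n = 5
Mean flow = 165/5
= 33.00


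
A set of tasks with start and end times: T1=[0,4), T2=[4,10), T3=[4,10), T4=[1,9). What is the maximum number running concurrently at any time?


Check each time point for overlaps:
  t=4: 3 tasks active (T2, T3, T4)
Max concurrent = 3


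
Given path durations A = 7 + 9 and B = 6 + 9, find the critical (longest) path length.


Path A: 7 + 9 = 16
Path B: 6 + 9 = 15
Critical path = longest = max(16, 15)
= 16 (Path A)


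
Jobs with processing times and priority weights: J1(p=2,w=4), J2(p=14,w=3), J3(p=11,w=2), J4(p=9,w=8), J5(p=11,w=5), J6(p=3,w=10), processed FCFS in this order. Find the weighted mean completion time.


Completion times:
  J1: C=2, w×C=4×2=8
  J2: C=16, w×C=3×16=48
  J3: C=27, w×C=2×27=54
  J4: C=36, w×C=8×36=288
  J5: C=47, w×C=5×47=235
  J6: C=50, w×C=10×50=500
Sum w×C = 1133
Sum w = 32
Weighted avg = 1133/32
= 35.41


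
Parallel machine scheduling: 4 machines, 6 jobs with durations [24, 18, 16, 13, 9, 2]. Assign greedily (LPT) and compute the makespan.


Jobs (LPT sorted): [24, 18, 16, 13, 9, 2]
Machines: 4
  J=24 → Machine 1 (load: 0+24=24)
  J=18 → Machine 2 (load: 0+18=18)
  J=16 → Machine 3 (load: 0+16=16)
  J=13 → Machine 4 (load: 0+13=13)
  J=9 → Machine 4 (load: 13+9=22)
  J=2 → Machine 3 (load: 16+2=18)
Machine loads: [24, 18, 18, 22]
Makespan = max = 24 time units


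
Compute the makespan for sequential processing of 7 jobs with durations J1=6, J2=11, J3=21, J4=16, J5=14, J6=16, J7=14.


Sequential makespan: sum all processing times
= 6 + 11 + 21 + 16 + 14 + 16 + 14
= 98 time units


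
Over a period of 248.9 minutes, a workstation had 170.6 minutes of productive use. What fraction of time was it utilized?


Utilization = busy / total × 100
= 170.6 / 248.9 × 100
= 68.5%


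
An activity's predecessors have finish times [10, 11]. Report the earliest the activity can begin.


ES = max of all predecessor completion times
Predecessors: [10, 11]
ES = max(10, 11)
= 11


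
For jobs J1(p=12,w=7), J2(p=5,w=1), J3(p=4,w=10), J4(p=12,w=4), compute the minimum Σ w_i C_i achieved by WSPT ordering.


WSPT order (by p/w): J3 → J1 → J4 → J2
  J3: C=4, w·C=10×4=40
  J1: C=16, w·C=7×16=112
  J4: C=28, w·C=4×28=112
  J2: C=33, w·C=1×33=33
Σ w·C = 297
= 297


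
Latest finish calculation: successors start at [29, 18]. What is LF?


LF = min of all successor start times
Successors start at: [29, 18]
LF = min(29, 18)
= 18


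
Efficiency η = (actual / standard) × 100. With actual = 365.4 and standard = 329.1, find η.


Efficiency = (actual / standard) × 100
= (365.4 / 329.1) × 100
= 111.0%


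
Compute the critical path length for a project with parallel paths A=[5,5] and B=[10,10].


Path A: 5 + 5 = 10
Path B: 10 + 10 = 20
Critical path = longest = max(10, 20)
= 20 (Path B)


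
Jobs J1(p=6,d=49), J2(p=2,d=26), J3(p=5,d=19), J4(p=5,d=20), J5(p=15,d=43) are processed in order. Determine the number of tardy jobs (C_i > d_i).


Completion vs due date:
  J1: C=6, d=49 → on time
  J2: C=8, d=26 → on time
  J3: C=13, d=19 → on time
  J4: C=18, d=20 → on time
  J5: C=33, d=43 → on time
Tardy jobs: none
Count = 0


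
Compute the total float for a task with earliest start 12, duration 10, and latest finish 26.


EF = ES + duration = 12 + 10 = 22
LS = LF - duration = 26 - 10 = 16
Total Float = LF - EF = 26 - 22
(or LS - ES = 16 - 12)
= 4


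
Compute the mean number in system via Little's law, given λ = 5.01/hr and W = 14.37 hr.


Little's law: L = λ × W
= 5.01 × 14.37
= 71.99


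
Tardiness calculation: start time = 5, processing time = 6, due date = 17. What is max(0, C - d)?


Completion = start + processing = 5 + 6 = 11
Tardiness = max(0, C - d) = max(0, 11 - 17)
= max(0, -6)
= 0


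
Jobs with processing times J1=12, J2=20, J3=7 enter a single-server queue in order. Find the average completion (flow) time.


Completion times:
  J1: completes at 12
  J2: completes at 32
  J3: completes at 39
Sum = 83
Average = 83/3
= 27.67


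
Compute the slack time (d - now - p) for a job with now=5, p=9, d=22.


Slack = due - current_time - processing
= 22 - 5 - 9
= 8


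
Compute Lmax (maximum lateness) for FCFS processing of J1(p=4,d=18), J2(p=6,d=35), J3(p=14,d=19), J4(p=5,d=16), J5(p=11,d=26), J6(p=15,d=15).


Lateness per job (L = C - d):
  J1: C=4, d=18, L=-14
  J2: C=10, d=35, L=-25
  J3: C=24, d=19, L=5
  J4: C=29, d=16, L=13
  J5: C=40, d=26, L=14
  J6: C=55, d=15, L=40
Lmax = max(-14, -25, 5, 13, 14, 40)
= 40


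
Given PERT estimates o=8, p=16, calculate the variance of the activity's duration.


σ² = ((p - o) / 6)² = (p - o)² / 36
= (16 - 8)² / 36
= 8² / 36
= 64 / 36
= 1.7778


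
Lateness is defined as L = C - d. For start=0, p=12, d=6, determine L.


Completion = 0 + 12 = 12
Lateness = C - d = 12 - 6
= 6


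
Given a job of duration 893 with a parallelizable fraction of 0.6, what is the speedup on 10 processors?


Amdahl's law: T_p = T × ((1-p) + p/N)
= 893 × ((1-0.6) + 0.6/10)
= 893 × (0.40 + 0.0600)
= 893 × 0.4600
= 410.78
Speedup = 893/410.78
= 2.17×


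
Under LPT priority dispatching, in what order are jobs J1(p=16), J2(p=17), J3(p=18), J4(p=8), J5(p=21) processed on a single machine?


LPT: sort by longest processing time first
  J5: p=21
  J3: p=18
  J2: p=17
  J1: p=16
  J4: p=8
Order: J5 → J3 → J2 → J1 → J4


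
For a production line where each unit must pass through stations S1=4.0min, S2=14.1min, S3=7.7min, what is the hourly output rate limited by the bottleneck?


Bottleneck = longest station time
Station times: [4.0, 14.1, 7.7]
Max = 14.1 min
Rate = 60 / 14.1
= 4.26 units/hour (bottleneck: 14.1min)


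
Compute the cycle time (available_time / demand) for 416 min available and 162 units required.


Cycle time = available time / demand
= 416 / 162
= 2.57 min/unit


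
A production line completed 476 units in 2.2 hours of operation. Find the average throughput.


Throughput = units / time
= 476 / 2.2
= 216.4 units/hour


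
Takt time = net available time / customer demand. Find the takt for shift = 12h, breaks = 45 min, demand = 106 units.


Available = 12×60 - 45 = 675 min
Takt time = 675 / 106
= 6.37 min/unit


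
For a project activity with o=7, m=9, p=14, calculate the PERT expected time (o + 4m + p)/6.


te = (o + 4m + p) / 6
= (7 + 4×9 + 14) / 6
= (7 + 36 + 14) / 6
= 57 / 6
= 9.50


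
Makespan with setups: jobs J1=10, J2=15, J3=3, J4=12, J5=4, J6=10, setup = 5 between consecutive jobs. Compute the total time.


Makespan = Σ processing + (n-1) × setup
= (10 + 15 + 3 + 12 + 4 + 10) + (6-1)×5
= 54 + 25
= 79 time units


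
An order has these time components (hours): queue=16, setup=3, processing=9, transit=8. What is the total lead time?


Lead time = queue + setup + processing + transit
= 16 + 3 + 9 + 8
= 36 hours


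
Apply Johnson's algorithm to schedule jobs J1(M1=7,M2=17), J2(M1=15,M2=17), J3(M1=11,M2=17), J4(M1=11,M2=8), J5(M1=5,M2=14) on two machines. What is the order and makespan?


Johnson's rule:
Group 1 (M1≤M2, sort by M1): ['J5', 'J1', 'J3', 'J2']
Group 2 (M1>M2, sort desc M2): ['J4']
Sequence: J5 → J1 → J3 → J2 → J4
Makespan calculation:
  J5: M1 done=5, M2 done=19
  J1: M1 done=12, M2 done=36
  J3: M1 done=23, M2 done=53
  J2: M1 done=38, M2 done=70
  J4: M1 done=49, M2 done=78
= Sequence: J5 → J1 → J3 → J2 → J4, Makespan: 78


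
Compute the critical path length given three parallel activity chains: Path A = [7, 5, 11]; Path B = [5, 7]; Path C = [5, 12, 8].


Path A: 7 + 5 + 11 = 23
Path B: 5 + 7 = 12
Path C: 5 + 12 + 8 = 25
Critical path = longest = max(23, 12, 25)
= 25 (Path C)


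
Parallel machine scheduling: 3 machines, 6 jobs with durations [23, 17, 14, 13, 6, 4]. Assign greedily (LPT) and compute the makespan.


Jobs (LPT sorted): [23, 17, 14, 13, 6, 4]
Machines: 3
  J=23 → Machine 1 (load: 0+23=23)
  J=17 → Machine 2 (load: 0+17=17)
  J=14 → Machine 3 (load: 0+14=14)
  J=13 → Machine 3 (load: 14+13=27)
  J=6 → Machine 2 (load: 17+6=23)
  J=4 → Machine 1 (load: 23+4=27)
Machine loads: [27, 23, 27]
Makespan = max = 27 time units


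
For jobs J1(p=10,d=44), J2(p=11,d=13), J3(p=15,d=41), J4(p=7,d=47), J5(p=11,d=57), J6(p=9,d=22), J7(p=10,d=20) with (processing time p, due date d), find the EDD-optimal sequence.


EDD: sort by earliest due date
  J2: d=13, p=11
  J7: d=20, p=10
  J6: d=22, p=9
  J3: d=41, p=15
  J1: d=44, p=10
  J4: d=47, p=7
  J5: d=57, p=11
Order: J2 → J7 → J6 → J3 → J1 → J4 → J5


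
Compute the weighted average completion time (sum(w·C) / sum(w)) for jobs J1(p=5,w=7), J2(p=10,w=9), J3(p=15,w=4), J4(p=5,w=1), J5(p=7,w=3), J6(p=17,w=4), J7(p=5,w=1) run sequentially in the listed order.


Completion times:
  J1: C=5, w×C=7×5=35
  J2: C=15, w×C=9×15=135
  J3: C=30, w×C=4×30=120
  J4: C=35, w×C=1×35=35
  J5: C=42, w×C=3×42=126
  J6: C=59, w×C=4×59=236
  J7: C=64, w×C=1×64=64
Sum w×C = 751
Sum w = 29
Weighted avg = 751/29
= 25.90


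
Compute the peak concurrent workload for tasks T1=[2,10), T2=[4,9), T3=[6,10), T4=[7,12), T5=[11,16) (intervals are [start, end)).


Check each time point for overlaps:
  t=7: 4 tasks active (T1, T2, T3, T4)
Max concurrent = 4


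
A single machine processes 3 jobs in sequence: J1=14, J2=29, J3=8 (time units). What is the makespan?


Sequential makespan: sum all processing times
= 14 + 29 + 8
= 51 time units


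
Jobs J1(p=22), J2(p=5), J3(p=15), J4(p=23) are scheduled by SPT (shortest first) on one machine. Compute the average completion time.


SPT order: J2 → J3 → J1 → J4
Completion times:
  J2: C=5
  J3: C=20
  J1: C=42
  J4: C=65
Sum = 132, n = 4
Mean flow = 132/4
= 33.00


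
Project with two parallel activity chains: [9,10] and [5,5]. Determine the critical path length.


Path A: 9 + 10 = 19
Path B: 5 + 5 = 10
Critical path = longest = max(19, 10)
= 19 (Path A)


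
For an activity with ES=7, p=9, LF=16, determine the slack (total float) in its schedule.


EF = ES + duration = 7 + 9 = 16
LS = LF - duration = 16 - 9 = 7
Total Float = LF - EF = 16 - 16
(or LS - ES = 7 - 7)
= 0


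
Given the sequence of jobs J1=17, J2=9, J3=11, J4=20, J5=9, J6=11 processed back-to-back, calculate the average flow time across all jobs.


Completion times:
  J1: completes at 17
  J2: completes at 26
  J3: completes at 37
  J4: completes at 57
  J5: completes at 66
  J6: completes at 77
Sum = 280
Average = 280/6
= 46.67


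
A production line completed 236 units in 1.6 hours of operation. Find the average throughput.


Throughput = units / time
= 236 / 1.6
= 147.5 units/hour


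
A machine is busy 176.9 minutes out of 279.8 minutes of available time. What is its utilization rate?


Utilization = busy / total × 100
= 176.9 / 279.8 × 100
= 63.2%


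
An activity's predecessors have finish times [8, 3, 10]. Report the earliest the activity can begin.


ES = max of all predecessor completion times
Predecessors: [8, 3, 10]
ES = max(8, 3, 10)
= 10
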